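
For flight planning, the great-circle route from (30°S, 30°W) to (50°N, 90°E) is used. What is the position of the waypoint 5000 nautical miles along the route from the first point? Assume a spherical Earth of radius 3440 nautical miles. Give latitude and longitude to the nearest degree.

Write both endpoints as unit vectors p₁, p₂ with components (cos φ cos λ, cos φ sin λ, sin φ).
The central angle between the endpoints is δ = arccos(p₁·p₂) ≈ 2.293 rad (131.4°). The total great-circle distance is δ·R ≈ 2.293 × 3440 ≈ 7889 nmi, so the target fraction is f = 5000/7889 ≈ 0.634.
Interpolate at f ≈ 0.634 with slerp weights a = sin((1−f)δ)/sin δ ≈ 0.993, b = sin(fδ)/sin δ ≈ 1.324.
p = a·p₁ + b·p₂ ≈ (0.745, 0.421, 0.518); φ = arcsin(p_z) ≈ 31.19°, λ = atan2(p_y, p_x) ≈ 29.50°.

≈ (31°N, 29°E)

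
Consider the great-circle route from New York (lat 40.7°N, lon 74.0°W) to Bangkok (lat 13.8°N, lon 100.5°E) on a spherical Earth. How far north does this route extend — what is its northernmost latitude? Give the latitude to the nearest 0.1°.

The great circle lies in the plane with unit normal n̂ = (p₁ × p₂)/|p₁ × p₂|.
Here n̂_z ≈ +0.086; the vertex latitude is φ_max = arccos|n̂_z| ≈ 85.0°.

≈ 85.0°N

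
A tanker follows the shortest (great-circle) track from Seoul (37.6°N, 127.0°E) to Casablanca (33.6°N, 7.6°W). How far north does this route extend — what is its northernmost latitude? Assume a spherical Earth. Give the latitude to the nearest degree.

≈ 62°N

The great circle lies in the plane with unit normal n̂ = (p₁ × p₂)/|p₁ × p₂|.
Here n̂_z ≈ -0.474; the vertex latitude is φ_max = arccos|n̂_z| ≈ 61.7°.
Check via Clairaut: cos φ_max = |cos φ₁| · sin C = cos(37.6°)·sin(36.7°) ≈ 0.474, again giving ≈ 61.7°.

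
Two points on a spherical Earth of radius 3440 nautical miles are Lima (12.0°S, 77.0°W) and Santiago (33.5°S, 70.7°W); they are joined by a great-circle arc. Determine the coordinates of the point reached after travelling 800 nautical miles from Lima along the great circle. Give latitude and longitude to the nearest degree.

≈ (25°S, 73°W)

Convert each endpoint to a unit vector on the sphere (x = cos φ cos λ, y = cos φ sin λ, z = sin φ).
The central angle between the endpoints is δ = arccos(p₁·p₂) ≈ 0.388 rad (22.3°). The total great-circle distance is δ·R ≈ 0.388 × 3440 ≈ 1336 nmi, so the target fraction is f = 800/1336 ≈ 0.599.
Interpolate at f ≈ 0.599 with slerp weights a = sin((1−f)δ)/sin δ ≈ 0.410, b = sin(fδ)/sin δ ≈ 0.608.
p = a·p₁ + b·p₂ ≈ (0.258, -0.870, -0.421); φ = arcsin(p_z) ≈ -24.90°, λ = atan2(p_y, p_x) ≈ -73.48°.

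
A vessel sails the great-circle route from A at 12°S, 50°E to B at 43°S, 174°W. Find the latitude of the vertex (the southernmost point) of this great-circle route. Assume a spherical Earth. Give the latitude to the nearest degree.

The great circle lies in the plane with unit normal n̂ = (p₁ × p₂)/|p₁ × p₂|.
Here n̂_z ≈ +0.536; the vertex latitude is φ_max = arccos|n̂_z| ≈ 57.6°.
Check via Clairaut: cos φ_max = |cos φ₁| · sin C = cos(12.0°)·sin(146.8°) ≈ 0.536, again giving ≈ 57.6°.

≈ 58°S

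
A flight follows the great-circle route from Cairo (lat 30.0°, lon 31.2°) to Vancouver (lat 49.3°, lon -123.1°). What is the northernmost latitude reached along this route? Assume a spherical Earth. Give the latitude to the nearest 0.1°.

The great circle lies in the plane with unit normal n̂ = (p₁ × p₂)/|p₁ × p₂|.
Here n̂_z ≈ -0.247; the vertex latitude is φ_max = arccos|n̂_z| ≈ 75.7°.
Check via Clairaut: cos φ_max = |cos φ₁| · sin C = cos(30.0°)·sin(16.6°) ≈ 0.247, again giving ≈ 75.7°.

≈ 75.7°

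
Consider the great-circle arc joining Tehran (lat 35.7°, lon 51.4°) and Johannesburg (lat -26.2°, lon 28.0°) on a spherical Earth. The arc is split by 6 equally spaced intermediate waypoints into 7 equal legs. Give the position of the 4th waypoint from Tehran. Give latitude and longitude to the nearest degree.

From cos δ = sin φ₁ sin φ₂ + cos φ₁ cos φ₂ cos Δλ, the central angle is δ ≈ 1.147 rad (65.7°).
Interpolate at f = 4/7 with slerp weights a = sin((1−f)δ)/sin δ ≈ 0.518, b = sin(fδ)/sin δ ≈ 0.669.
p = a·p₁ + b·p₂ ≈ (0.792, 0.610, 0.007); φ = arcsin(p_z) ≈ 0.40°, λ = atan2(p_y, p_x) ≈ 37.61°.

≈ lat 0°, lon 38°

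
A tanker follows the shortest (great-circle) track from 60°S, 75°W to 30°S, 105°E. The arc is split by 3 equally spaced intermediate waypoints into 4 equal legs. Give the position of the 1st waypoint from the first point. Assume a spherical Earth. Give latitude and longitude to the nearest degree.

≈ 82°S, 75°W

From cos δ = sin φ₁ sin φ₂ + cos φ₁ cos φ₂ cos Δλ, the central angle is δ ≈ 1.571 rad (90.0°).
Interpolate at f = 1/4 with slerp weights a = sin((1−f)δ)/sin δ ≈ 0.924, b = sin(fδ)/sin δ ≈ 0.383.
p = a·p₁ + b·p₂ ≈ (0.034, -0.126, -0.991); φ = arcsin(p_z) ≈ -82.50°, λ = atan2(p_y, p_x) ≈ -75.00°.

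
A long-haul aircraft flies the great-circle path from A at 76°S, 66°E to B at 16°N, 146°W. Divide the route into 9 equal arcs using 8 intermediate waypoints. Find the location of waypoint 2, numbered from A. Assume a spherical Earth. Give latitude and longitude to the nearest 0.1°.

From cos δ = sin φ₁ sin φ₂ + cos φ₁ cos φ₂ cos Δλ, the central angle is δ ≈ 2.054 rad (117.7°).
Interpolate at f = 2/9 with slerp weights a = sin((1−f)δ)/sin δ ≈ 1.129, b = sin(fδ)/sin δ ≈ 0.498.
p = a·p₁ + b·p₂ ≈ (-0.286, -0.018, -0.958); φ = arcsin(p_z) ≈ -73.37°, λ = atan2(p_y, p_x) ≈ -176.38°.

≈ 73.4°S, 176.4°W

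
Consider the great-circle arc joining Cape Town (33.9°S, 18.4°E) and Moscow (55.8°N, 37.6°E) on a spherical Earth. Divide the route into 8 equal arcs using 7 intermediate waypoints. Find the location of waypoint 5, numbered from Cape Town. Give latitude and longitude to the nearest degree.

≈ 22°N, 28°E

The haversine formula gives a central angle δ ≈ 1.592 rad (91.2°) between the endpoints.
Interpolate at f = 5/8 with slerp weights a = sin((1−f)δ)/sin δ ≈ 0.562, b = sin(fδ)/sin δ ≈ 0.839.
p = a·p₁ + b·p₂ ≈ (0.816, 0.435, 0.380); φ = arcsin(p_z) ≈ 22.35°, λ = atan2(p_y, p_x) ≈ 28.05°.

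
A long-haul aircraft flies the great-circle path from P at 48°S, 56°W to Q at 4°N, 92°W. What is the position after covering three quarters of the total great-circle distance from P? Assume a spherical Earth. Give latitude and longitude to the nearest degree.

≈ 10°S, 85°W

Convert each endpoint to a unit vector on the sphere (x = cos φ cos λ, y = cos φ sin λ, z = sin φ).
The central angle between the endpoints is δ = arccos(p₁·p₂) ≈ 1.061 rad (60.8°).
Interpolate at f = 3/4 with slerp weights a = sin((1−f)δ)/sin δ ≈ 0.300, b = sin(fδ)/sin δ ≈ 0.818.
p = a·p₁ + b·p₂ ≈ (0.084, -0.983, -0.166); φ = arcsin(p_z) ≈ -9.56°, λ = atan2(p_y, p_x) ≈ -85.12°.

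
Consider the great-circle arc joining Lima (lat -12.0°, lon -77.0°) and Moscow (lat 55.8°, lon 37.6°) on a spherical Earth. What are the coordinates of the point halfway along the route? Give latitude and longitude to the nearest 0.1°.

Write both endpoints as unit vectors p₁, p₂ with components (cos φ cos λ, cos φ sin λ, sin φ).
The central angle between the endpoints is δ = arccos(p₁·p₂) ≈ 1.983 rad (113.6°).
Interpolate at f = 1/2 with slerp weights a = sin((1−f)δ)/sin δ ≈ 0.914, b = sin(fδ)/sin δ ≈ 0.914.
p = a·p₁ + b·p₂ ≈ (0.608, -0.557, 0.566); φ = arcsin(p_z) ≈ 34.44°, λ = atan2(p_y, p_x) ≈ -42.52°.

≈ lat 34.4°, lon -42.5°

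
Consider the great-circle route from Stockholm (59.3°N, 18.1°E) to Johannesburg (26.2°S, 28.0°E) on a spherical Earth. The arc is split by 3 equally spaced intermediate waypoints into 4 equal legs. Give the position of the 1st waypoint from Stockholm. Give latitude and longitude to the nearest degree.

≈ (38°N, 22°E)

Write both endpoints as unit vectors p₁, p₂ with components (cos φ cos λ, cos φ sin λ, sin φ).
The central angle between the endpoints is δ = arccos(p₁·p₂) ≈ 1.499 rad (85.9°).
Interpolate at f = 1/4 with slerp weights a = sin((1−f)δ)/sin δ ≈ 0.904, b = sin(fδ)/sin δ ≈ 0.367.
p = a·p₁ + b·p₂ ≈ (0.730, 0.298, 0.616); φ = arcsin(p_z) ≈ 37.99°, λ = atan2(p_y, p_x) ≈ 22.22°.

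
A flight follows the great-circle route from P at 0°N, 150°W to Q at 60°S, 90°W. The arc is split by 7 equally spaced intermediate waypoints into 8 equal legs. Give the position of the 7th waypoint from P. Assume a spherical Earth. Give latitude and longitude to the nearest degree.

Write both endpoints as unit vectors p₁, p₂ with components (cos φ cos λ, cos φ sin λ, sin φ).
The central angle between the endpoints is δ = arccos(p₁·p₂) ≈ 1.318 rad (75.5°).
Interpolate at f = 7/8 with slerp weights a = sin((1−f)δ)/sin δ ≈ 0.169, b = sin(fδ)/sin δ ≈ 0.944.
p = a·p₁ + b·p₂ ≈ (-0.147, -0.557, -0.818); φ = arcsin(p_z) ≈ -54.85°, λ = atan2(p_y, p_x) ≈ -104.76°.

≈ 55°S, 105°W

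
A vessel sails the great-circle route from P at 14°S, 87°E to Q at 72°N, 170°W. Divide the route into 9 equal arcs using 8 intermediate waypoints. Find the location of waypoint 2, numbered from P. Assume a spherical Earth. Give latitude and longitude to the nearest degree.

Write both endpoints as unit vectors p₁, p₂ with components (cos φ cos λ, cos φ sin λ, sin φ).
The central angle between the endpoints is δ = arccos(p₁·p₂) ≈ 1.873 rad (107.3°).
Interpolate at f = 2/9 with slerp weights a = sin((1−f)δ)/sin δ ≈ 1.041, b = sin(fδ)/sin δ ≈ 0.423.
p = a·p₁ + b·p₂ ≈ (-0.076, 0.986, 0.151); φ = arcsin(p_z) ≈ 8.68°, λ = atan2(p_y, p_x) ≈ 94.41°.

≈ 9°N, 94°E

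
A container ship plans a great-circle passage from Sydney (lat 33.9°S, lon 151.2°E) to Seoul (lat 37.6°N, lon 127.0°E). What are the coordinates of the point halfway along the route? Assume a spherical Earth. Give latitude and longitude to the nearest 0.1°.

From cos δ = sin φ₁ sin φ₂ + cos φ₁ cos φ₂ cos Δλ, the central angle is δ ≈ 1.308 rad (75.0°).
Interpolate at f = 1/2 with slerp weights a = sin((1−f)δ)/sin δ ≈ 0.630, b = sin(fδ)/sin δ ≈ 0.630.
p = a·p₁ + b·p₂ ≈ (-0.759, 0.651, 0.033); φ = arcsin(p_z) ≈ 1.89°, λ = atan2(p_y, p_x) ≈ 139.39°.

≈ lat 1.9°N, lon 139.4°E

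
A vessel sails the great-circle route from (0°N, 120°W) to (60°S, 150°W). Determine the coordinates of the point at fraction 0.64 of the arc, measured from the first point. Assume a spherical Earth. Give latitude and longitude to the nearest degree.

Convert each endpoint to a unit vector on the sphere (x = cos φ cos λ, y = cos φ sin λ, z = sin φ).
The central angle between the endpoints is δ = arccos(p₁·p₂) ≈ 1.123 rad (64.3°).
Interpolate at f = 0.64 with slerp weights a = sin((1−f)δ)/sin δ ≈ 0.436, b = sin(fδ)/sin δ ≈ 0.730.
p = a·p₁ + b·p₂ ≈ (-0.534, -0.561, -0.633); φ = arcsin(p_z) ≈ -39.24°, λ = atan2(p_y, p_x) ≈ -133.64°.

≈ (39°S, 134°W)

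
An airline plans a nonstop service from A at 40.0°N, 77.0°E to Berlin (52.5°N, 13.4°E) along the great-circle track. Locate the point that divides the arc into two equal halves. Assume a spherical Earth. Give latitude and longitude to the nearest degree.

Convert each endpoint to a unit vector on the sphere (x = cos φ cos λ, y = cos φ sin λ, z = sin φ).
The central angle between the endpoints is δ = arccos(p₁·p₂) ≈ 0.771 rad (44.2°).
Interpolate at f = 1/2 with slerp weights a = sin((1−f)δ)/sin δ ≈ 0.540, b = sin(fδ)/sin δ ≈ 0.540.
p = a·p₁ + b·p₂ ≈ (0.413, 0.479, 0.775); φ = arcsin(p_z) ≈ 50.80°, λ = atan2(p_y, p_x) ≈ 49.26°.

≈ 51°N, 49°E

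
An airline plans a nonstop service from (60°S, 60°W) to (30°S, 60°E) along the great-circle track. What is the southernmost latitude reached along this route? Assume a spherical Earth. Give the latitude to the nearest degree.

The great circle lies in the plane with unit normal n̂ = (p₁ × p₂)/|p₁ × p₂|.
Here n̂_z ≈ +0.384; the vertex latitude is φ_max = arccos|n̂_z| ≈ 67.4°.
Check via Clairaut: cos φ_max = |cos φ₁| · sin C = cos(60.0°)·sin(129.8°) ≈ 0.384, again giving ≈ 67.4°.

≈ 67°S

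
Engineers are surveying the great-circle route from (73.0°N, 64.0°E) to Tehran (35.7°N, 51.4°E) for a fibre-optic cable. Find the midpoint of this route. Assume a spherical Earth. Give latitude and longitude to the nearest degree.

Convert each endpoint to a unit vector on the sphere (x = cos φ cos λ, y = cos φ sin λ, z = sin φ).
The central angle between the endpoints is δ = arccos(p₁·p₂) ≈ 0.660 rad (37.8°).
Interpolate at f = 1/2 with slerp weights a = sin((1−f)δ)/sin δ ≈ 0.529, b = sin(fδ)/sin δ ≈ 0.529.
p = a·p₁ + b·p₂ ≈ (0.336, 0.474, 0.814); φ = arcsin(p_z) ≈ 54.48°, λ = atan2(p_y, p_x) ≈ 54.73°.

≈ (54°N, 55°E)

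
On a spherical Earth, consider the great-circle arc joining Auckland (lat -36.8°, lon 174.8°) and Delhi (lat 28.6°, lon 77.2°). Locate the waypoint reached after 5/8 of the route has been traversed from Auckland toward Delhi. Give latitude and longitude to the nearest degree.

≈ lat 3°, lon 112°

Write both endpoints as unit vectors p₁, p₂ with components (cos φ cos λ, cos φ sin λ, sin φ).
The central angle between the endpoints is δ = arccos(p₁·p₂) ≈ 1.960 rad (112.3°).
Interpolate at f = 5/8 with slerp weights a = sin((1−f)δ)/sin δ ≈ 0.725, b = sin(fδ)/sin δ ≈ 1.017.
p = a·p₁ + b·p₂ ≈ (-0.380, 0.923, 0.053); φ = arcsin(p_z) ≈ 3.01°, λ = atan2(p_y, p_x) ≈ 112.38°.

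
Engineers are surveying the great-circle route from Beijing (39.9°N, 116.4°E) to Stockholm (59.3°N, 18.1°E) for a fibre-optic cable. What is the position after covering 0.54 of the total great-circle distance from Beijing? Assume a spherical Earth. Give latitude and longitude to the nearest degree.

Convert each endpoint to a unit vector on the sphere (x = cos φ cos λ, y = cos φ sin λ, z = sin φ).
The central angle between the endpoints is δ = arccos(p₁·p₂) ≈ 1.053 rad (60.3°).
Interpolate at f = 0.54 with slerp weights a = sin((1−f)δ)/sin δ ≈ 0.536, b = sin(fδ)/sin δ ≈ 0.620.
p = a·p₁ + b·p₂ ≈ (0.118, 0.467, 0.877); φ = arcsin(p_z) ≈ 61.24°, λ = atan2(p_y, p_x) ≈ 75.81°.

≈ (61°N, 76°E)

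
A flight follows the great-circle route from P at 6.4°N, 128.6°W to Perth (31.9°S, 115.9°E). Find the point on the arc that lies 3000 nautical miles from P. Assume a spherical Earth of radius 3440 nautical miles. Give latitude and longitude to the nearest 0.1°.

≈ 19.6°S, 172.0°W

Write both endpoints as unit vectors p₁, p₂ with components (cos φ cos λ, cos φ sin λ, sin φ).
The central angle between the endpoints is δ = arccos(p₁·p₂) ≈ 2.007 rad (115.0°). The total great-circle distance is δ·R ≈ 2.007 × 3440 ≈ 6903 nmi, so the target fraction is f = 3000/6903 ≈ 0.435.
Interpolate at f ≈ 0.435 with slerp weights a = sin((1−f)δ)/sin δ ≈ 1.000, b = sin(fδ)/sin δ ≈ 0.845.
p = a·p₁ + b·p₂ ≈ (-0.933, -0.131, -0.335); φ = arcsin(p_z) ≈ -19.57°, λ = atan2(p_y, p_x) ≈ -171.98°.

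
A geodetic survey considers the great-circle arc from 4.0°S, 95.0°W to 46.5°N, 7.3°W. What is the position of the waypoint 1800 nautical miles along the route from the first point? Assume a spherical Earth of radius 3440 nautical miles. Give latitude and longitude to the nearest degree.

The haversine formula gives a central angle δ ≈ 1.594 rad (91.3°) between the endpoints. The total great-circle distance is δ·R ≈ 1.594 × 3440 ≈ 5483 nmi, so the target fraction is f = 1800/5483 ≈ 0.328.
Interpolate at f ≈ 0.328 with slerp weights a = sin((1−f)δ)/sin δ ≈ 0.878, b = sin(fδ)/sin δ ≈ 0.500.
p = a·p₁ + b·p₂ ≈ (0.265, -0.916, 0.301); φ = arcsin(p_z) ≈ 17.54°, λ = atan2(p_y, p_x) ≈ -73.87°.

≈ 18°N, 74°W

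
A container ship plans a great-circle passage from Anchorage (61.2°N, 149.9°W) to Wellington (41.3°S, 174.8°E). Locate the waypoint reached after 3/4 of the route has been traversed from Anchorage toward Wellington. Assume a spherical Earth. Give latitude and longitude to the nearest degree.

≈ 16°S, 177°W

Convert each endpoint to a unit vector on the sphere (x = cos φ cos λ, y = cos φ sin λ, z = sin φ).
The central angle between the endpoints is δ = arccos(p₁·p₂) ≈ 1.858 rad (106.4°).
Interpolate at f = 3/4 with slerp weights a = sin((1−f)δ)/sin δ ≈ 0.467, b = sin(fδ)/sin δ ≈ 1.026.
p = a·p₁ + b·p₂ ≈ (-0.962, -0.043, -0.268); φ = arcsin(p_z) ≈ -15.55°, λ = atan2(p_y, p_x) ≈ -177.44°.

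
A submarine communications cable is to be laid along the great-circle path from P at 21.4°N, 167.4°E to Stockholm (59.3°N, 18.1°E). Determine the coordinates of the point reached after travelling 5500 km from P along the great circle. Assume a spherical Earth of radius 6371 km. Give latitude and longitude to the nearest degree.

Write both endpoints as unit vectors p₁, p₂ with components (cos φ cos λ, cos φ sin λ, sin φ).
The central angle between the endpoints is δ = arccos(p₁·p₂) ≈ 1.666 rad (95.5°). The total great-circle distance is δ·R ≈ 1.666 × 6371 ≈ 10614 km, so the target fraction is f = 5500/10614 ≈ 0.518.
Interpolate at f ≈ 0.518 with slerp weights a = sin((1−f)δ)/sin δ ≈ 0.722, b = sin(fδ)/sin δ ≈ 0.763.
p = a·p₁ + b·p₂ ≈ (-0.286, 0.268, 0.920); φ = arcsin(p_z) ≈ 66.93°, λ = atan2(p_y, p_x) ≈ 136.88°.

≈ 67°N, 137°E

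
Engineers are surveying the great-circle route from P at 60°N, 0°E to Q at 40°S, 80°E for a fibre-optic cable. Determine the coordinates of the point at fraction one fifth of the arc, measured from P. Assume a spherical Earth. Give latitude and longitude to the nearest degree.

≈ 44°N, 29°E

Convert each endpoint to a unit vector on the sphere (x = cos φ cos λ, y = cos φ sin λ, z = sin φ).
The central angle between the endpoints is δ = arccos(p₁·p₂) ≈ 2.083 rad (119.4°).
Interpolate at f = 1/5 with slerp weights a = sin((1−f)δ)/sin δ ≈ 1.142, b = sin(fδ)/sin δ ≈ 0.464.
p = a·p₁ + b·p₂ ≈ (0.633, 0.350, 0.691); φ = arcsin(p_z) ≈ 43.68°, λ = atan2(p_y, p_x) ≈ 28.96°.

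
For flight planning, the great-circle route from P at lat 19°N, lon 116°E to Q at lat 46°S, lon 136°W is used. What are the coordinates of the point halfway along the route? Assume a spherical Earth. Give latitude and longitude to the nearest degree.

Convert each endpoint to a unit vector on the sphere (x = cos φ cos λ, y = cos φ sin λ, z = sin φ).
The central angle between the endpoints is δ = arccos(p₁·p₂) ≈ 2.023 rad (115.9°).
Interpolate at f = 1/2 with slerp weights a = sin((1−f)δ)/sin δ ≈ 0.943, b = sin(fδ)/sin δ ≈ 0.943.
p = a·p₁ + b·p₂ ≈ (-0.862, 0.346, -0.371); φ = arcsin(p_z) ≈ -21.79°, λ = atan2(p_y, p_x) ≈ 158.11°.

≈ lat 22°S, lon 158°E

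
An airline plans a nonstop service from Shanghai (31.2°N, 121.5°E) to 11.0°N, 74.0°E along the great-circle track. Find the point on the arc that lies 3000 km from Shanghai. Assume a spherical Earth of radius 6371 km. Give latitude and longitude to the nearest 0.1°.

Convert each endpoint to a unit vector on the sphere (x = cos φ cos λ, y = cos φ sin λ, z = sin φ).
The central angle between the endpoints is δ = arccos(p₁·p₂) ≈ 0.842 rad (48.2°). The total great-circle distance is δ·R ≈ 0.842 × 6371 ≈ 5363 km, so the target fraction is f = 3000/5363 ≈ 0.559.
Interpolate at f ≈ 0.559 with slerp weights a = sin((1−f)δ)/sin δ ≈ 0.486, b = sin(fδ)/sin δ ≈ 0.608.
p = a·p₁ + b·p₂ ≈ (-0.053, 0.928, 0.368); φ = arcsin(p_z) ≈ 21.58°, λ = atan2(p_y, p_x) ≈ 93.24°.

≈ 21.6°N, 93.2°E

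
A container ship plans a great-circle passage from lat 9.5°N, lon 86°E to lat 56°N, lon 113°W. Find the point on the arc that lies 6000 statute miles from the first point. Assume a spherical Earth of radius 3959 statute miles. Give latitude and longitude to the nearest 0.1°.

≈ lat 77.0°N, lon 155.5°W

Convert each endpoint to a unit vector on the sphere (x = cos φ cos λ, y = cos φ sin λ, z = sin φ).
The central angle between the endpoints is δ = arccos(p₁·p₂) ≈ 1.966 rad (112.6°). The total great-circle distance is δ·R ≈ 1.966 × 3959 ≈ 7782 mi, so the target fraction is f = 6000/7782 ≈ 0.771.
Interpolate at f ≈ 0.771 with slerp weights a = sin((1−f)δ)/sin δ ≈ 0.471, b = sin(fδ)/sin δ ≈ 1.082.
p = a·p₁ + b·p₂ ≈ (-0.204, -0.093, 0.975); φ = arcsin(p_z) ≈ 77.05°, λ = atan2(p_y, p_x) ≈ -155.46°.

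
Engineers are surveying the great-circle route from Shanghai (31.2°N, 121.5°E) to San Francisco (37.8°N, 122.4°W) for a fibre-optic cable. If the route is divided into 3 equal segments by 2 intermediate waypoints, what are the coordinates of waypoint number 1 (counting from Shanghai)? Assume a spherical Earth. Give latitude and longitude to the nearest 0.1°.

Convert each endpoint to a unit vector on the sphere (x = cos φ cos λ, y = cos φ sin λ, z = sin φ).
The central angle between the endpoints is δ = arccos(p₁·p₂) ≈ 1.551 rad (88.8°).
Interpolate at f = 1/3 with slerp weights a = sin((1−f)δ)/sin δ ≈ 0.859, b = sin(fδ)/sin δ ≈ 0.494.
p = a·p₁ + b·p₂ ≈ (-0.593, 0.297, 0.748); φ = arcsin(p_z) ≈ 48.43°, λ = atan2(p_y, p_x) ≈ 153.41°.

≈ 48.4°N, 153.4°E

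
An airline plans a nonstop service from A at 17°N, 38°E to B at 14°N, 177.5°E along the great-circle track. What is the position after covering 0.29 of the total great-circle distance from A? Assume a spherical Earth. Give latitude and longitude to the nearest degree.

Convert each endpoint to a unit vector on the sphere (x = cos φ cos λ, y = cos φ sin λ, z = sin φ).
The central angle between the endpoints is δ = arccos(p₁·p₂) ≈ 2.259 rad (129.4°).
Interpolate at f = 0.29 with slerp weights a = sin((1−f)δ)/sin δ ≈ 1.294, b = sin(fδ)/sin δ ≈ 0.788.
p = a·p₁ + b·p₂ ≈ (0.211, 0.795, 0.569); φ = arcsin(p_z) ≈ 34.68°, λ = atan2(p_y, p_x) ≈ 75.17°.

≈ 35°N, 75°E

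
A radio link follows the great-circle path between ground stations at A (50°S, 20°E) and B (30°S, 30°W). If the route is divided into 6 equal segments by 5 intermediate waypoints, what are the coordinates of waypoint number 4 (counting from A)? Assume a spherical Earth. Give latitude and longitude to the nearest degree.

Convert each endpoint to a unit vector on the sphere (x = cos φ cos λ, y = cos φ sin λ, z = sin φ).
The central angle between the endpoints is δ = arccos(p₁·p₂) ≈ 0.736 rad (42.2°).
Interpolate at f = 4/6 with slerp weights a = sin((1−f)δ)/sin δ ≈ 0.362, b = sin(fδ)/sin δ ≈ 0.702.
p = a·p₁ + b·p₂ ≈ (0.745, -0.224, -0.628); φ = arcsin(p_z) ≈ -38.91°, λ = atan2(p_y, p_x) ≈ -16.76°.

≈ (39°S, 17°W)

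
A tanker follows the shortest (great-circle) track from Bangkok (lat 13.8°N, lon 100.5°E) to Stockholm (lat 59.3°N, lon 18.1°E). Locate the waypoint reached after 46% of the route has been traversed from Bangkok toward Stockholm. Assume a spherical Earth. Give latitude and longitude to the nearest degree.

The haversine formula gives a central angle δ ≈ 1.297 rad (74.3°) between the endpoints.
Interpolate at f = 0.46 with slerp weights a = sin((1−f)δ)/sin δ ≈ 0.669, b = sin(fδ)/sin δ ≈ 0.584.
p = a·p₁ + b·p₂ ≈ (0.165, 0.732, 0.661); φ = arcsin(p_z) ≈ 41.41°, λ = atan2(p_y, p_x) ≈ 77.31°.

≈ lat 41°N, lon 77°E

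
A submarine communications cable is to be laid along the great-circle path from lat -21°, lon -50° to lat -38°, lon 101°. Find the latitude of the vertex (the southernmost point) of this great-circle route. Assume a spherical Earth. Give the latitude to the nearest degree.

The great circle lies in the plane with unit normal n̂ = (p₁ × p₂)/|p₁ × p₂|.
Here n̂_z ≈ +0.394; the vertex latitude is φ_max = arccos|n̂_z| ≈ 66.8°.
Check via Clairaut: cos φ_max = |cos φ₁| · sin C = cos(21.0°)·sin(155.1°) ≈ 0.394, again giving ≈ 66.8°.

≈ -67°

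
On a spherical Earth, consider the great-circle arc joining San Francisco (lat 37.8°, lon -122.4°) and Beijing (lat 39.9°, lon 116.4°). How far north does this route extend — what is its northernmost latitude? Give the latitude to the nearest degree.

≈ 59°

The great circle lies in the plane with unit normal n̂ = (p₁ × p₂)/|p₁ × p₂|.
Here n̂_z ≈ -0.520; the vertex latitude is φ_max = arccos|n̂_z| ≈ 58.7°.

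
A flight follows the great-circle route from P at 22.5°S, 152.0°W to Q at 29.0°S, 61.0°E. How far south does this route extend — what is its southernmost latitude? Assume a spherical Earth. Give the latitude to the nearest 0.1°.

The great circle lies in the plane with unit normal n̂ = (p₁ × p₂)/|p₁ × p₂|.
Here n̂_z ≈ -0.506; the vertex latitude is φ_max = arccos|n̂_z| ≈ 59.6°.
Check via Clairaut: cos φ_max = |cos φ₁| · sin C = cos(22.5°)·sin(146.8°) ≈ 0.506, again giving ≈ 59.6°.

≈ 59.6°S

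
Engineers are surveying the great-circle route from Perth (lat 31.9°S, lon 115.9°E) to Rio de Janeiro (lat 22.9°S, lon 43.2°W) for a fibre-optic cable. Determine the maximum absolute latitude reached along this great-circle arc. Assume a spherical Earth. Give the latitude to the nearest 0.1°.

The great circle lies in the plane with unit normal n̂ = (p₁ × p₂)/|p₁ × p₂|.
Here n̂_z ≈ -0.328; the vertex latitude is φ_max = arccos|n̂_z| ≈ 70.9°.

≈ 70.9°S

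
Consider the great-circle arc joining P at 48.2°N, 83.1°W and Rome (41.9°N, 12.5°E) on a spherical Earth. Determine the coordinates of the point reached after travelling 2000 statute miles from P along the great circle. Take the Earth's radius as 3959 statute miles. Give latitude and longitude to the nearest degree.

The haversine formula gives a central angle δ ≈ 1.105 rad (63.3°) between the endpoints. The total great-circle distance is δ·R ≈ 1.105 × 3959 ≈ 4373 mi, so the target fraction is f = 2000/4373 ≈ 0.457.
Interpolate at f ≈ 0.457 with slerp weights a = sin((1−f)δ)/sin δ ≈ 0.632, b = sin(fδ)/sin δ ≈ 0.542.
p = a·p₁ + b·p₂ ≈ (0.444, -0.331, 0.833); φ = arcsin(p_z) ≈ 56.37°, λ = atan2(p_y, p_x) ≈ -36.66°.

≈ 56°N, 37°W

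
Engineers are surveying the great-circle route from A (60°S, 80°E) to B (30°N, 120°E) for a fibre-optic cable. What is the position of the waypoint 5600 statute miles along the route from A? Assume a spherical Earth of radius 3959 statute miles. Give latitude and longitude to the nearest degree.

≈ (16°N, 115°E)

Write both endpoints as unit vectors p₁, p₂ with components (cos φ cos λ, cos φ sin λ, sin φ).
The central angle between the endpoints is δ = arccos(p₁·p₂) ≈ 1.672 rad (95.8°). The total great-circle distance is δ·R ≈ 1.672 × 3959 ≈ 6621 mi, so the target fraction is f = 5600/6621 ≈ 0.846.
Interpolate at f ≈ 0.846 with slerp weights a = sin((1−f)δ)/sin δ ≈ 0.256, b = sin(fδ)/sin δ ≈ 0.993.
p = a·p₁ + b·p₂ ≈ (-0.408, 0.871, 0.275); φ = arcsin(p_z) ≈ 15.93°, λ = atan2(p_y, p_x) ≈ 115.09°.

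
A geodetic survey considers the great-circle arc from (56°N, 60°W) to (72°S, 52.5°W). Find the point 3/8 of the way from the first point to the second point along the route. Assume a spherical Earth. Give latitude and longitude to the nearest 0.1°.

The haversine formula gives a central angle δ ≈ 2.236 rad (128.1°) between the endpoints.
Interpolate at f = 3/8 with slerp weights a = sin((1−f)δ)/sin δ ≈ 1.252, b = sin(fδ)/sin δ ≈ 0.945.
p = a·p₁ + b·p₂ ≈ (0.528, -0.838, 0.139); φ = arcsin(p_z) ≈ 7.99°, λ = atan2(p_y, p_x) ≈ -57.79°.

≈ (8.0°N, 57.8°W)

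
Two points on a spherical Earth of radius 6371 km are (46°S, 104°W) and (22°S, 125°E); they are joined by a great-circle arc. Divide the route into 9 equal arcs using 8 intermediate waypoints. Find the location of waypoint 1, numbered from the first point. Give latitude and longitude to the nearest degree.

Write both endpoints as unit vectors p₁, p₂ with components (cos φ cos λ, cos φ sin λ, sin φ).
The central angle between the endpoints is δ = arccos(p₁·p₂) ≈ 1.724 rad (98.8°).
Interpolate at f = 1/9 with slerp weights a = sin((1−f)δ)/sin δ ≈ 1.011, b = sin(fδ)/sin δ ≈ 0.193.
p = a·p₁ + b·p₂ ≈ (-0.272, -0.535, -0.800); φ = arcsin(p_z) ≈ -53.09°, λ = atan2(p_y, p_x) ≈ -116.98°.

≈ (53°S, 117°W)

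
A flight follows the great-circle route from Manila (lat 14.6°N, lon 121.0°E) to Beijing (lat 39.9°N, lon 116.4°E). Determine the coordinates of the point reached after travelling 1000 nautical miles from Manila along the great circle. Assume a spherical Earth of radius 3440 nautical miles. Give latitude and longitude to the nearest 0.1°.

Write both endpoints as unit vectors p₁, p₂ with components (cos φ cos λ, cos φ sin λ, sin φ).
The central angle between the endpoints is δ = arccos(p₁·p₂) ≈ 0.447 rad (25.6°). The total great-circle distance is δ·R ≈ 0.447 × 3440 ≈ 1538 nmi, so the target fraction is f = 1000/1538 ≈ 0.650.
Interpolate at f ≈ 0.650 with slerp weights a = sin((1−f)δ)/sin δ ≈ 0.360, b = sin(fδ)/sin δ ≈ 0.663.
p = a·p₁ + b·p₂ ≈ (-0.406, 0.754, 0.516); φ = arcsin(p_z) ≈ 31.07°, λ = atan2(p_y, p_x) ≈ 118.27°.

≈ lat 31.1°N, lon 118.3°E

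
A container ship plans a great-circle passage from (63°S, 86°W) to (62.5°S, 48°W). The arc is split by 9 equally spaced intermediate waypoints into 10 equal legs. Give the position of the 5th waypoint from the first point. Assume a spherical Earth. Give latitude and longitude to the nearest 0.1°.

Convert each endpoint to a unit vector on the sphere (x = cos φ cos λ, y = cos φ sin λ, z = sin φ).
The central angle between the endpoints is δ = arccos(p₁·p₂) ≈ 0.299 rad (17.2°).
Interpolate at f = 5/10 with slerp weights a = sin((1−f)δ)/sin δ ≈ 0.506, b = sin(fδ)/sin δ ≈ 0.506.
p = a·p₁ + b·p₂ ≈ (0.172, -0.403, -0.899); φ = arcsin(p_z) ≈ -64.04°, λ = atan2(p_y, p_x) ≈ -66.83°.

≈ (64.0°S, 66.8°W)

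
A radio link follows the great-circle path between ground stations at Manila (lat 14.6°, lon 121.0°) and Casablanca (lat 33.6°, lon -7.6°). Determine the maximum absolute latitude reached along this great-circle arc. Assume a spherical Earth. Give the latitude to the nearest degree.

≈ 47°

The great circle lies in the plane with unit normal n̂ = (p₁ × p₂)/|p₁ × p₂|.
Here n̂_z ≈ -0.676; the vertex latitude is φ_max = arccos|n̂_z| ≈ 47.5°.
Check via Clairaut: cos φ_max = |cos φ₁| · sin C = cos(14.6°)·sin(44.3°) ≈ 0.676, again giving ≈ 47.5°.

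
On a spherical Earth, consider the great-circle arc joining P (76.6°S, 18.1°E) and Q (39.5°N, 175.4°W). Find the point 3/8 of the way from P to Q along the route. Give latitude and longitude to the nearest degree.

Write both endpoints as unit vectors p₁, p₂ with components (cos φ cos λ, cos φ sin λ, sin φ).
The central angle between the endpoints is δ = arccos(p₁·p₂) ≈ 2.486 rad (142.4°).
Interpolate at f = 3/8 with slerp weights a = sin((1−f)δ)/sin δ ≈ 1.640, b = sin(fδ)/sin δ ≈ 1.317.
p = a·p₁ + b·p₂ ≈ (-0.652, 0.037, -0.758); φ = arcsin(p_z) ≈ -49.25°, λ = atan2(p_y, p_x) ≈ 176.79°.

≈ (49°S, 177°E)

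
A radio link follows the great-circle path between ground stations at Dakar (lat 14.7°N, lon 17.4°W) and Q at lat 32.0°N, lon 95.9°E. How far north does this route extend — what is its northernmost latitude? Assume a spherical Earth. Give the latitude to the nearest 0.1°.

≈ 39.9°N

The great circle lies in the plane with unit normal n̂ = (p₁ × p₂)/|p₁ × p₂|.
Here n̂_z ≈ +0.767; the vertex latitude is φ_max = arccos|n̂_z| ≈ 39.9°.
Check via Clairaut: cos φ_max = |cos φ₁| · sin C = cos(14.7°)·sin(52.5°) ≈ 0.767, again giving ≈ 39.9°.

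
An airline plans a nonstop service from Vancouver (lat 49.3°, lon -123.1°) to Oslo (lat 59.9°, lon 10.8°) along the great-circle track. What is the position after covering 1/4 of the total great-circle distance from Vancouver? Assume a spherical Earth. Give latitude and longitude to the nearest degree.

From cos δ = sin φ₁ sin φ₂ + cos φ₁ cos φ₂ cos Δλ, the central angle is δ ≈ 1.127 rad (64.6°).
Interpolate at f = 1/4 with slerp weights a = sin((1−f)δ)/sin δ ≈ 0.828, b = sin(fδ)/sin δ ≈ 0.308.
p = a·p₁ + b·p₂ ≈ (-0.143, -0.424, 0.894); φ = arcsin(p_z) ≈ 63.44°, λ = atan2(p_y, p_x) ≈ -108.69°.

≈ lat 63°, lon -109°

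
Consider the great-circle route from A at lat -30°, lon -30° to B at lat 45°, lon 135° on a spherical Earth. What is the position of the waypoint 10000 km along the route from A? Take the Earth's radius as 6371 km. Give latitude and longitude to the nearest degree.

≈ lat 46°, lon 23°

Write both endpoints as unit vectors p₁, p₂ with components (cos φ cos λ, cos φ sin λ, sin φ).
The central angle between the endpoints is δ = arccos(p₁·p₂) ≈ 2.809 rad (160.9°). The total great-circle distance is δ·R ≈ 2.809 × 6371 ≈ 17893 km, so the target fraction is f = 10000/17893 ≈ 0.559.
Interpolate at f ≈ 0.559 with slerp weights a = sin((1−f)δ)/sin δ ≈ 2.892, b = sin(fδ)/sin δ ≈ 3.059.
p = a·p₁ + b·p₂ ≈ (0.640, 0.277, 0.717); φ = arcsin(p_z) ≈ 45.81°, λ = atan2(p_y, p_x) ≈ 23.43°.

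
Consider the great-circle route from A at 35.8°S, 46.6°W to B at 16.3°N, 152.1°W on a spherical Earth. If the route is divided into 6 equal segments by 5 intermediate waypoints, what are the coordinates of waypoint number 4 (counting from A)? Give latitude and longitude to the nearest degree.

≈ 5°S, 121°W

The haversine formula gives a central angle δ ≈ 1.952 rad (111.9°) between the endpoints.
Interpolate at f = 4/6 with slerp weights a = sin((1−f)δ)/sin δ ≈ 0.653, b = sin(fδ)/sin δ ≈ 1.039.
p = a·p₁ + b·p₂ ≈ (-0.517, -0.851, -0.090); φ = arcsin(p_z) ≈ -5.18°, λ = atan2(p_y, p_x) ≈ -121.29°.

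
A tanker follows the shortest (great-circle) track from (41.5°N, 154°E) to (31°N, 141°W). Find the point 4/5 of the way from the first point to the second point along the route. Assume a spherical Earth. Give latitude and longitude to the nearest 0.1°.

Write both endpoints as unit vectors p₁, p₂ with components (cos φ cos λ, cos φ sin λ, sin φ).
The central angle between the endpoints is δ = arccos(p₁·p₂) ≈ 0.911 rad (52.2°).
Interpolate at f = 4/5 with slerp weights a = sin((1−f)δ)/sin δ ≈ 0.229, b = sin(fδ)/sin δ ≈ 0.843.
p = a·p₁ + b·p₂ ≈ (-0.716, -0.379, 0.586); φ = arcsin(p_z) ≈ 35.88°, λ = atan2(p_y, p_x) ≈ -152.08°.

≈ (35.9°N, 152.1°W)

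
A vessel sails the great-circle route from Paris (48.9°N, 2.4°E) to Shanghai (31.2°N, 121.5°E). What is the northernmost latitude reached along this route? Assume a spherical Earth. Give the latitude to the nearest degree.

≈ 60°N

The great circle lies in the plane with unit normal n̂ = (p₁ × p₂)/|p₁ × p₂|.
Here n̂_z ≈ +0.495; the vertex latitude is φ_max = arccos|n̂_z| ≈ 60.3°.
Check via Clairaut: cos φ_max = |cos φ₁| · sin C = cos(48.9°)·sin(48.8°) ≈ 0.495, again giving ≈ 60.3°.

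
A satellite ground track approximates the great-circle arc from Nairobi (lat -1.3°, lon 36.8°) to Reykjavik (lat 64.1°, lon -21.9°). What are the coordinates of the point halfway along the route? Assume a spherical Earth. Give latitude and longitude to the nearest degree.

≈ lat 34°, lon 20°

Convert each endpoint to a unit vector on the sphere (x = cos φ cos λ, y = cos φ sin λ, z = sin φ).
The central angle between the endpoints is δ = arccos(p₁·p₂) ≈ 1.363 rad (78.1°).
Interpolate at f = 1/2 with slerp weights a = sin((1−f)δ)/sin δ ≈ 0.644, b = sin(fδ)/sin δ ≈ 0.644.
p = a·p₁ + b·p₂ ≈ (0.776, 0.281, 0.565); φ = arcsin(p_z) ≈ 34.37°, λ = atan2(p_y, p_x) ≈ 19.88°.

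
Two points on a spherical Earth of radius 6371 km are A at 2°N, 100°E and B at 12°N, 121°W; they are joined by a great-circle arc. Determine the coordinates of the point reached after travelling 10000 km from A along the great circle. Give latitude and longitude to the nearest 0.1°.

Write both endpoints as unit vectors p₁, p₂ with components (cos φ cos λ, cos φ sin λ, sin φ).
The central angle between the endpoints is δ = arccos(p₁·p₂) ≈ 2.390 rad (136.9°). The total great-circle distance is δ·R ≈ 2.390 × 6371 ≈ 15226 km, so the target fraction is f = 10000/15226 ≈ 0.657.
Interpolate at f ≈ 0.657 with slerp weights a = sin((1−f)δ)/sin δ ≈ 1.071, b = sin(fδ)/sin δ ≈ 1.464.
p = a·p₁ + b·p₂ ≈ (-0.924, -0.174, 0.342); φ = arcsin(p_z) ≈ 19.99°, λ = atan2(p_y, p_x) ≈ -169.34°.

≈ 20.0°N, 169.3°W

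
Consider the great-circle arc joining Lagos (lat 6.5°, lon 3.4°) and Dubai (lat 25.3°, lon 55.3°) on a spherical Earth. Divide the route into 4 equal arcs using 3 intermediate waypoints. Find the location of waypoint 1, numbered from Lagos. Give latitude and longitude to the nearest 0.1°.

≈ lat 12.3°, lon 15.5°

Convert each endpoint to a unit vector on the sphere (x = cos φ cos λ, y = cos φ sin λ, z = sin φ).
The central angle between the endpoints is δ = arccos(p₁·p₂) ≈ 0.924 rad (52.9°).
Interpolate at f = 1/4 with slerp weights a = sin((1−f)δ)/sin δ ≈ 0.801, b = sin(fδ)/sin δ ≈ 0.287.
p = a·p₁ + b·p₂ ≈ (0.942, 0.260, 0.213); φ = arcsin(p_z) ≈ 12.31°, λ = atan2(p_y, p_x) ≈ 15.46°.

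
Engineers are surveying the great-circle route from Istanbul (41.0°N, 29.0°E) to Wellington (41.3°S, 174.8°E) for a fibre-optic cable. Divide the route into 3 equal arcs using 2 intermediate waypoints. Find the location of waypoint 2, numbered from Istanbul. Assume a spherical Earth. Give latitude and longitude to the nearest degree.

Write both endpoints as unit vectors p₁, p₂ with components (cos φ cos λ, cos φ sin λ, sin φ).
The central angle between the endpoints is δ = arccos(p₁·p₂) ≈ 2.695 rad (154.4°).
Interpolate at f = 2/3 with slerp weights a = sin((1−f)δ)/sin δ ≈ 1.811, b = sin(fδ)/sin δ ≈ 2.257.
p = a·p₁ + b·p₂ ≈ (-0.493, 0.816, -0.301); φ = arcsin(p_z) ≈ -17.52°, λ = atan2(p_y, p_x) ≈ 121.11°.

≈ 18°S, 121°E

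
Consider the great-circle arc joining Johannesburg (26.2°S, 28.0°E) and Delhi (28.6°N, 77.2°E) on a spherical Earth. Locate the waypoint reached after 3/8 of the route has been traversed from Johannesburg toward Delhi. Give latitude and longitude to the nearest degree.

Write both endpoints as unit vectors p₁, p₂ with components (cos φ cos λ, cos φ sin λ, sin φ).
The central angle between the endpoints is δ = arccos(p₁·p₂) ≈ 1.263 rad (72.3°).
Interpolate at f = 3/8 with slerp weights a = sin((1−f)δ)/sin δ ≈ 0.745, b = sin(fδ)/sin δ ≈ 0.479.
p = a·p₁ + b·p₂ ≈ (0.683, 0.723, -0.100); φ = arcsin(p_z) ≈ -5.73°, λ = atan2(p_y, p_x) ≈ 46.64°.

≈ (6°S, 47°E)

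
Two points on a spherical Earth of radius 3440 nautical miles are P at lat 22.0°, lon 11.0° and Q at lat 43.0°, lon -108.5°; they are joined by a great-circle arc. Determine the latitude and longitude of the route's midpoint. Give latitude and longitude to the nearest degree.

≈ lat 51°, lon -37°

Convert each endpoint to a unit vector on the sphere (x = cos φ cos λ, y = cos φ sin λ, z = sin φ).
The central angle between the endpoints is δ = arccos(p₁·p₂) ≈ 1.649 rad (94.5°).
Interpolate at f = 1/2 with slerp weights a = sin((1−f)δ)/sin δ ≈ 0.737, b = sin(fδ)/sin δ ≈ 0.737.
p = a·p₁ + b·p₂ ≈ (0.499, -0.381, 0.778); φ = arcsin(p_z) ≈ 51.10°, λ = atan2(p_y, p_x) ≈ -37.30°.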